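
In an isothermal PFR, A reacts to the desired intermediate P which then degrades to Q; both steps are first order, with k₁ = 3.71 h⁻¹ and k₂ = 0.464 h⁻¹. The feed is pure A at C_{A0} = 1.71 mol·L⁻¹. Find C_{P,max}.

For a first-order series the maximum intermediate yield is C_{P,max}/C_{A0} = (k₁/k₂)^[k₂/(k₂−k₁)].
= (3.71/0.464)^(0.464/(0.464−3.71)) = (7.996)^(-0.1429) = 0.7429.
C_{P,max} = 0.7429×1.71 = 1.27 mol·L⁻¹.

1.27 mol·L⁻¹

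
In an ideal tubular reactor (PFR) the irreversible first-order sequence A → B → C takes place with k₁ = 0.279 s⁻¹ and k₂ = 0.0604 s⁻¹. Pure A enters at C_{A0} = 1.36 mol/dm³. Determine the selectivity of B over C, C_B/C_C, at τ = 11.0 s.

For first-order series with pure A initially, C_B(τ) = k₁C_{A0}/(k₂−k₁)·(e^(−k₁τ) − e^(−k₂τ)).
e^(−k₁τ) = e^(−0.279×11.0) = e^(−3.069) = 0.04647; e^(−k₂τ) = e^(−0.6644) = 0.5146.
C_B = 0.279×1.36/(0.0604−0.279) × (0.04647−0.5146) = (-1.736)×(-0.4681) = 0.8125 mol/dm³.
C_A = C_{A0}e^(−k₁τ) = 0.06320 mol/dm³, so C_C = C_{A0}−C_A−C_B = 0.4843 mol/dm³; C_B/C_C = 1.68.

1.68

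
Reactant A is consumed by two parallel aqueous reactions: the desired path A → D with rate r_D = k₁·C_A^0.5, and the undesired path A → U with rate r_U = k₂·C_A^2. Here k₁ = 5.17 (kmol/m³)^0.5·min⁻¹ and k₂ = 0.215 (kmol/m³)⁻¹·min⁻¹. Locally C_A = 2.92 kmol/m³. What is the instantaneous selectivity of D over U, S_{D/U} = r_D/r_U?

4.82

S_{D/U} = r_D/r_U = (k₁·C_A^0.5)/(k₂·C_A^2) = (k₁/k₂)·C_A^-1.5.
= (5.17×2.920^0.5) / (0.215×2.920^2) = 8.834/1.833 = 4.82.
The undesired path is higher order in A, so low C_A (CSTR or dilute feed) favours D.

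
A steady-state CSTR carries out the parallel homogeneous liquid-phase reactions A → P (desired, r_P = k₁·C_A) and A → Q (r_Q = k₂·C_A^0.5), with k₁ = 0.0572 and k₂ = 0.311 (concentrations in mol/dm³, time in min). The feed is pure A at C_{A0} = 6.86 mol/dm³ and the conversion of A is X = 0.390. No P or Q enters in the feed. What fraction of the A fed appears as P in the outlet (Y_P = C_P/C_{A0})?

Exit C_A = C_{A0}(1−X) = 6.86×0.610 = 4.185 mol/dm³.
In a CSTR the entire volume is at exit conditions, so r_P = 0.0572×4.185 = 0.2394 and r_Q = 0.311×4.185^0.5 = 0.6362.
Fraction of consumed A going to P: r_P/(r_P+r_Q) = 0.2734.
C_P = 0.2734·C_{A0}·X = 0.2734×6.86×0.390 = 0.731 mol/dm³; Y_P = C_P/C_{A0} = 0.107.

0.107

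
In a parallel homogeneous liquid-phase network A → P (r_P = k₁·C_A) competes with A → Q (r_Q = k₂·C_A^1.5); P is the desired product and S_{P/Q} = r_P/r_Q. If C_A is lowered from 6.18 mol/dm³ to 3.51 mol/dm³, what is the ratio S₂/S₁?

1.33

S_{P/Q} = (k₁/k₂)·C_A^-0.5, so S₂/S₁ = (C_{A,2}/C_{A,1})^-0.5.
= (3.51/6.18)^(-0.5) = (0.5680)^(-0.5) = 1.33.
Selectivity toward P rises as C_A falls — low-concentration operation is favoured.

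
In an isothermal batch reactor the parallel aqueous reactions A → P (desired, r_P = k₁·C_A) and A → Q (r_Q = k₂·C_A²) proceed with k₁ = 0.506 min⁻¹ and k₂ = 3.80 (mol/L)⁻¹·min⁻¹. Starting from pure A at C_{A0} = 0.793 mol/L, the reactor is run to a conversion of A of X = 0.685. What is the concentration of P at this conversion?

C_A = C_{A0}(1−X) = 0.2498 mol/L.
Along a PFR/batch, dC_P/dC_A = −r_P/(r_P+r_Q) = −k₁/(k₁+k₂·C_A).
Integrating from C_{A0} to C_A: C_P = (0.506/3.80)·ln[(0.506+3.80·0.793)/(0.506+3.80·0.250)] = 0.1332·ln(3.519/1.455) = 0.1176 mol/L.

0.118 mol/L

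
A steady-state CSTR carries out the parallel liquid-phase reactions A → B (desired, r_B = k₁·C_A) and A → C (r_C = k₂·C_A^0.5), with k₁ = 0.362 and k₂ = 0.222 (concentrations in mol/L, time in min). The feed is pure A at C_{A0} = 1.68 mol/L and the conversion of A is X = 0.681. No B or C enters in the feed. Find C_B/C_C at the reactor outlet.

1.19

Exit C_A = C_{A0}(1−X) = 1.68×0.319 = 0.5359 mol/L.
Rates in a CSTR are evaluated at the outlet concentration: r_B = 0.362×0.5359 = 0.1940, r_C = 0.222×0.5359^0.5 = 0.1625.
Overall selectivity = C_B/C_C = r_Bτ/(r_Cτ) = r_B/r_C = 1.19.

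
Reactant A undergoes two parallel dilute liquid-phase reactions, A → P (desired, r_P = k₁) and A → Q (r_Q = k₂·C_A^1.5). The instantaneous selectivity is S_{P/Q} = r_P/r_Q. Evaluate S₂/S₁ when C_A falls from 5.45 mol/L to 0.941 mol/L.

13.9

S_{P/Q} = (k₁/k₂)·C_A^-1.5, so S₂/S₁ = (C_{A,2}/C_{A,1})^-1.5.
= (0.941/5.45)^(-1.5) = (0.1727)^(-1.5) = 13.9.
Selectivity toward P rises as C_A falls — low-concentration operation is favoured.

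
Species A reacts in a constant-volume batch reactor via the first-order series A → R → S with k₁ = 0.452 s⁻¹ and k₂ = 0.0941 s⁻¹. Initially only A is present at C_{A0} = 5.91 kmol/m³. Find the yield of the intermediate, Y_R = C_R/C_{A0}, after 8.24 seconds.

0.551

The intermediate concentration in a first-order A→B→C sequence is C_R = k₁C_{A0}(e^(−k₁t) − e^(−k₂t))/(k₂−k₁).
e^(−k₁t) = e^(−0.452×8.24) = e^(−3.724) = 0.02413; e^(−k₂t) = e^(−0.7754) = 0.4605.
C_R = 0.452×5.91/(0.0941−0.452) × (0.02413−0.4605) = (-7.464)×(-0.4364) = 3.257 kmol/m³.
Y_R = C_R/C_{A0} = 3.257/5.91 = 0.551.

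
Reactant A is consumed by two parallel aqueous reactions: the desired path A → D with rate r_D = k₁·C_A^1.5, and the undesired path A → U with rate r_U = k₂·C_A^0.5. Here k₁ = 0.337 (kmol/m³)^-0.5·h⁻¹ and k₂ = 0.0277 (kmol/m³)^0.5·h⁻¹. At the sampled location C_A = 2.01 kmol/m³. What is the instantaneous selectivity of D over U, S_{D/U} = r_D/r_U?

24.5

S_{D/U} = r_D/r_U = (k₁·C_A^1.5)/(k₂·C_A^0.5) = (k₁/k₂)·C_A.
= (0.337×2.010^1.5) / (0.0277×2.010^0.5) = 0.9603/0.03927 = 24.5.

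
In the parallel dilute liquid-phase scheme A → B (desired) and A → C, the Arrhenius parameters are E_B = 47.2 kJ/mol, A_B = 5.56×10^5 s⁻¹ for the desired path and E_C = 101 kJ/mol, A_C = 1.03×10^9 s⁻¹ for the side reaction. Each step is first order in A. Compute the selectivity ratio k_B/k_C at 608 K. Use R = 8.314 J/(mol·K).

k_B/k_C = (A_B/A_C)·exp[−(E_B−E_C)/(RT)] = (A_B/A_C)·exp[(E_C−E_B)/(RT)].
(E_C−E_B)/(RT) = (101−47.2)×10³/(8.314×608) = 53800/5055 = 10.64.
k_B/k_C = (5.56×10^5/1.03×10^9)·exp(10.64) = 5.398×10^-4 × 41903 = 22.6.

22.6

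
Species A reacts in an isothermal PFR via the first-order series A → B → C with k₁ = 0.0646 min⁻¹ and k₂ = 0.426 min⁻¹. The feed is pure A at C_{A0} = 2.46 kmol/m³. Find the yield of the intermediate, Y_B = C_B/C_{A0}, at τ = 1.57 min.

0.0699

The intermediate concentration in a first-order A→B→C sequence is C_B = k₁C_{A0}(e^(−k₁τ) − e^(−k₂τ))/(k₂−k₁).
e^(−k₁τ) = e^(−0.0646×1.57) = e^(−0.1014) = 0.9036; e^(−k₂τ) = e^(−0.6688) = 0.5123.
C_B = 0.0646×2.46/(0.426−0.0646) × (0.9036−0.5123) = 0.4397×0.3912 = 0.1720 kmol/m³.
Y_B = C_B/C_{A0} = 0.1720/2.46 = 0.0699.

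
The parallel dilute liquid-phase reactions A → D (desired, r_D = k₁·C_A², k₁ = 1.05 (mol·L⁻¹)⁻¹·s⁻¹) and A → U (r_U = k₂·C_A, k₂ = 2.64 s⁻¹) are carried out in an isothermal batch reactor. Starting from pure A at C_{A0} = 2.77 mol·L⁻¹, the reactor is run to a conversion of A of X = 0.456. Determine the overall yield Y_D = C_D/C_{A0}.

C_A = C_{A0}(1−X) = 1.507 mol·L⁻¹.
Along a PFR/batch, dC_U/dC_A = −r_U/(r_D+r_U) = −k₂/(k₂+k₁·C_A).
Integrating from C_{A0} to C_A: C_U = (2.64/1.05)·ln[(2.64+1.05·2.77)/(2.64+1.05·1.51)] = 2.514·ln(5.549/4.222) = 0.6868 mol·L⁻¹.
Then C_D = (C_{A0}−C_A) − C_U = 1.263 − 0.6868 = 0.5763 mol·L⁻¹.
Y_D = C_D/C_{A0} = 0.5763/2.77 = 0.208.

0.208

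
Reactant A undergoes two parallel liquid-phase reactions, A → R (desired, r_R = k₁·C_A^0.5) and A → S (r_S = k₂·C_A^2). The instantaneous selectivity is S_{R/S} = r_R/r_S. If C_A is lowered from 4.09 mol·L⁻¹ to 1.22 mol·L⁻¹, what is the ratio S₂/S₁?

S_{R/S} = (k₁/k₂)·C_A^-1.5, so S₂/S₁ = (C_{A,2}/C_{A,1})^-1.5.
= (1.22/4.09)^(-1.5) = (0.2983)^(-1.5) = 6.14.
Selectivity toward R rises as C_A falls — low-concentration operation is favoured.

6.14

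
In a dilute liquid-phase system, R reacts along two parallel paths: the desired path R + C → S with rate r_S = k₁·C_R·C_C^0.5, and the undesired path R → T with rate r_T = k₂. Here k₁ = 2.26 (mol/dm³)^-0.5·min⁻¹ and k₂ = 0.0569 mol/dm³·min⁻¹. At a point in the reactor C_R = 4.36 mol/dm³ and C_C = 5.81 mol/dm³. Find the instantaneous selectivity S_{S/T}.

S_{S/T} = r_S/r_T = (k₁·C_R·C_C^0.5)/(k₂) = (k₁/k₂)·C_R·C_C^0.5.
= (2.26×4.360×5.810^0.5) / (0.0569) = 23.75/0.05690 = 417.

417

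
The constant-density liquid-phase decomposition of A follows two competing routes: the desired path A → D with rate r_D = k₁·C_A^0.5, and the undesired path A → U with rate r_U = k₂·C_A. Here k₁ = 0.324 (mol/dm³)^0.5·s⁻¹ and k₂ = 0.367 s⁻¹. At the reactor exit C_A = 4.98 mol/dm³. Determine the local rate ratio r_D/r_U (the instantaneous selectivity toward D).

0.396

S_{D/U} = r_D/r_U = (k₁·C_A^0.5)/(k₂·C_A) = (k₁/k₂)·C_A^-0.5.
= (0.324×4.980^0.5) / (0.367×4.980) = 0.7230/1.828 = 0.396.
The undesired path is higher order in A, so low C_A (CSTR or dilute feed) favours D.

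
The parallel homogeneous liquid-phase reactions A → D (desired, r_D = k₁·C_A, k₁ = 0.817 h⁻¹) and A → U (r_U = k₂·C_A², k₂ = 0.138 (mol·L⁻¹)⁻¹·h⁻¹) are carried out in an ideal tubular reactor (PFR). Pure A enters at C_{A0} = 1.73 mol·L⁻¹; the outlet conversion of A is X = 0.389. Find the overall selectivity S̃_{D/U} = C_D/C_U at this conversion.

4.26

C_A = C_{A0}(1−X) = 1.057 mol·L⁻¹.
Along a PFR/batch, dC_D/dC_A = −r_D/(r_D+r_U) = −k₁/(k₁+k₂·C_A).
Integrating from C_{A0} to C_A: C_D = (0.817/0.138)·ln[(0.817+0.138·1.73)/(0.817+0.138·1.06)] = 5.920·ln(1.056/0.9629) = 0.5451 mol·L⁻¹.
C_U = (C_{A0}−C_A)−C_D = 0.1278 mol·L⁻¹; S̃_{D/U} = 0.5451/0.1278 = 4.26.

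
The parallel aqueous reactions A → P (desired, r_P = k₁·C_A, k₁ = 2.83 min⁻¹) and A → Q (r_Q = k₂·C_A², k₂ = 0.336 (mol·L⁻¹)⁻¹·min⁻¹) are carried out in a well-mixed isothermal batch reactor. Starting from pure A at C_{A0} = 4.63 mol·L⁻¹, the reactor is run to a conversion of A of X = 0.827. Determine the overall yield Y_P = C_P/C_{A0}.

0.632

C_A = C_{A0}(1−X) = 0.8010 mol·L⁻¹.
Along a PFR/batch, dC_P/dC_A = −r_P/(r_P+r_Q) = −k₁/(k₁+k₂·C_A).
Integrating from C_{A0} to C_A: C_P = (2.83/0.336)·ln[(2.83+0.336·4.63)/(2.83+0.336·0.801)] = 8.423·ln(4.386/3.099) = 2.925 mol·L⁻¹.
Y_P = C_P/C_{A0} = 2.925/4.63 = 0.632.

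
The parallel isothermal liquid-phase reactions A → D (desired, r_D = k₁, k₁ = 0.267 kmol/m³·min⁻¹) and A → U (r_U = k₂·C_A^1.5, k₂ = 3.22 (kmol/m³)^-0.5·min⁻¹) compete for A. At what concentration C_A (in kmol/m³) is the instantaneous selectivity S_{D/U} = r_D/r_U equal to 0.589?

0.271 kmol/m³

S_{D/U} = (k₁/k₂)·C_A^-1.5 ⇒ C_A = (S·k₂/k₁)^(1/(-1.5)).
= (0.589×3.22/0.267)^(-0.6667) = (7.103)^(-0.6667) = 0.271 kmol/m³.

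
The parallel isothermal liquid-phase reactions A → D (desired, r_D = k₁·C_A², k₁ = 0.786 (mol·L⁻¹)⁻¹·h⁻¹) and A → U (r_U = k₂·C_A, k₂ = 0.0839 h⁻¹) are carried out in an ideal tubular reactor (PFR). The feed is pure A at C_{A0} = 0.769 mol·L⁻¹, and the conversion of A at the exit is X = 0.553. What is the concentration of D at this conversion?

0.354 mol·L⁻¹

C_A = C_{A0}(1−X) = 0.3437 mol·L⁻¹.
Along a PFR/batch, dC_U/dC_A = −r_U/(r_D+r_U) = −k₂/(k₂+k₁·C_A).
Integrating from C_{A0} to C_A: C_U = (0.0839/0.786)·ln[(0.0839+0.786·0.769)/(0.0839+0.786·0.344)] = 0.1067·ln(0.6883/0.3541) = 0.07096 mol·L⁻¹.
Then C_D = (C_{A0}−C_A) − C_U = 0.4253 − 0.07096 = 0.3543 mol·L⁻¹.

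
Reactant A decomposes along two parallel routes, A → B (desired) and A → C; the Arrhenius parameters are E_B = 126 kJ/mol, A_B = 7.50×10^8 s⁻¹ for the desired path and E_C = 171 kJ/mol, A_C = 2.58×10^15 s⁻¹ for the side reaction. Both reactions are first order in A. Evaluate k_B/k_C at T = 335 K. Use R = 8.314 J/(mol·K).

Since both paths have the same order in A, the concentration cancels and S_{B/C} = k_B/k_C = (A_B/A_C)·exp[(E_C−E_B)/(RT)].
(E_C−E_B)/(RT) = (171−126)×10³/(8.314×335) = 45000/2785 = 16.16.
k_B/k_C = (7.50×10^8/2.58×10^15)·exp(16.16) = 2.907×10^-7 × 1.040×10^7 = 3.02.

3.02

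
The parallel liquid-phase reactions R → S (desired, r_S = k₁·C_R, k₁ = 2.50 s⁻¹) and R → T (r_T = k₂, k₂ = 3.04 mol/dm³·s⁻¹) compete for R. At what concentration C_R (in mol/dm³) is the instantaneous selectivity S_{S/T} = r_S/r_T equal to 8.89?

10.8 mol/dm³

S_{S/T} = (k₁/k₂)·C_R ⇒ C_R = S·k₂/k₁.
= 8.89×3.04/2.50 = 10.8 mol/dm³.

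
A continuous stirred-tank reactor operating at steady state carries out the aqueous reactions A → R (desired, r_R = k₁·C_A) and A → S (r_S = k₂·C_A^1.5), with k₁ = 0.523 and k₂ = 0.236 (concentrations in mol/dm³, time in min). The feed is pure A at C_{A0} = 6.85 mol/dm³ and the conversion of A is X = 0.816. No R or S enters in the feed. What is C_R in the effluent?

Exit C_A = C_{A0}(1−X) = 6.85×0.184 = 1.260 mol/dm³.
A CSTR operates uniformly at the exit composition, giving r_R = 0.6592 and r_S = 0.3339 (each k·C_A^n at C_A = 1.260).
Fraction of consumed A going to R: r_R/(r_R+r_S) = 0.6637.
C_R = 0.6637·C_{A0}·X = 0.6637×6.85×0.816 = 3.71 mol/dm³.

3.71 mol/dm³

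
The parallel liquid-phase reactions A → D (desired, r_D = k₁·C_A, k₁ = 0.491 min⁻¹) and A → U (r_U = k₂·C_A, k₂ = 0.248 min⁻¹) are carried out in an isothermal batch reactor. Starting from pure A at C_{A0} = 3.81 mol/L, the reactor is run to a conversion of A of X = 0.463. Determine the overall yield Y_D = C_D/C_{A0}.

0.308

C_A = C_{A0}(1−X) = 2.046 mol/L.
Both paths are first order in A, so the instantaneous fraction to D is constant: dC_D/d(−C_A) = k₁/(k₁+k₂) = 0.6644.
C_D = 0.6644·(C_{A0}−C_A) = 0.6644×1.764 = 1.17 mol/L.
Y_D = C_D/C_{A0} = 1.172/3.81 = 0.308.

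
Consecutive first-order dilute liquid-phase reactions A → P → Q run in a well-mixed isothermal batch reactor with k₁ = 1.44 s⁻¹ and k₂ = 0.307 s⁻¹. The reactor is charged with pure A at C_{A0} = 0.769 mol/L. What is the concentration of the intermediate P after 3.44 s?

0.333 mol/L

Solving the coupled first-order balances gives C_P(t) = [k₁/(k₂−k₁)]·C_{A0}·(e^(−k₁t) − e^(−k₂t)).
e^(−k₁t) = e^(−1.44×3.44) = e^(−4.954) = 0.007058; e^(−k₂t) = e^(−1.056) = 0.3478.
C_P = 1.44×0.769/(0.307−1.44) × (0.007058−0.3478) = (-0.9774)×(-0.3408) = 0.3330 mol/L.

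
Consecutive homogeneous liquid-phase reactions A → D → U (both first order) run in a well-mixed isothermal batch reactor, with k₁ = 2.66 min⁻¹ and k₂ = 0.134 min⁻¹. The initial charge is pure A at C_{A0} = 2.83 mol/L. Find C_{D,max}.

Evaluating C_D at t_opt = ln(k₂/k₁)/(k₂−k₁) gives C_{D,max}/C_{A0} = (k₁/k₂)^[k₂/(k₂−k₁)].
= (2.66/0.134)^(0.134/(0.134−2.66)) = (19.85)^(-0.05305) = 0.8534.
C_{D,max} = 0.8534×2.83 = 2.42 mol/L.

2.42 mol/L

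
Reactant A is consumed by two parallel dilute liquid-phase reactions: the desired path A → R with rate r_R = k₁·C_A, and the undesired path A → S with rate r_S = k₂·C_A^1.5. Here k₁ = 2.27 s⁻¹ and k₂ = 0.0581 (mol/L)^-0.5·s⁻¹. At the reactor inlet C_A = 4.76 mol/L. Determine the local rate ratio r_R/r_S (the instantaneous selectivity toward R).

S_{R/S} = r_R/r_S = (k₁·C_A)/(k₂·C_A^1.5) = (k₁/k₂)·C_A^-0.5.
= (2.27×4.760) / (0.0581×4.760^1.5) = 10.81/0.6034 = 17.9.

17.9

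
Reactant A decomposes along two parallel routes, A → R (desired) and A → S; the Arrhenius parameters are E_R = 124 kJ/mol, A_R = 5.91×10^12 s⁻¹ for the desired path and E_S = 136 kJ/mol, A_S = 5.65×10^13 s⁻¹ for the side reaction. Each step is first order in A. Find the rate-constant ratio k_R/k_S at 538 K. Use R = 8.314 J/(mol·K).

k_R/k_S = (A_R/A_S)·exp[−(E_R−E_S)/(RT)] = (A_R/A_S)·exp[(E_S−E_R)/(RT)].
(E_S−E_R)/(RT) = (136−124)×10³/(8.314×538) = 12000/4473 = 2.683.
k_R/k_S = (5.91×10^12/5.65×10^13)·exp(2.683) = 0.1046 × 14.63 = 1.53.
Since E_R < E_S, lowering the temperature improves selectivity toward R.

1.53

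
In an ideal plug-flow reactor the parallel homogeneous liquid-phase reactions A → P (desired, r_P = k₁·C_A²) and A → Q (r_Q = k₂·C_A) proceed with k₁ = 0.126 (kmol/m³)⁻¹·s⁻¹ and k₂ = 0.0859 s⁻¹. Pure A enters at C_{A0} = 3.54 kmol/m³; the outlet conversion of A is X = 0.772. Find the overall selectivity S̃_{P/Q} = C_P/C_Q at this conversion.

C_A = C_{A0}(1−X) = 0.8071 kmol/m³.
Along a PFR/batch, dC_Q/dC_A = −r_Q/(r_P+r_Q) = −k₂/(k₂+k₁·C_A).
Integrating from C_{A0} to C_A: C_Q = (0.0859/0.126)·ln[(0.0859+0.126·3.54)/(0.0859+0.126·0.807)] = 0.6817·ln(0.5319/0.1876) = 0.7105 kmol/m³.
Then C_P = (C_{A0}−C_A) − C_Q = 2.733 − 0.7105 = 2.022 kmol/m³.
S̃_{P/Q} = C_P/C_Q = 2.022/0.7105 = 2.85.

2.85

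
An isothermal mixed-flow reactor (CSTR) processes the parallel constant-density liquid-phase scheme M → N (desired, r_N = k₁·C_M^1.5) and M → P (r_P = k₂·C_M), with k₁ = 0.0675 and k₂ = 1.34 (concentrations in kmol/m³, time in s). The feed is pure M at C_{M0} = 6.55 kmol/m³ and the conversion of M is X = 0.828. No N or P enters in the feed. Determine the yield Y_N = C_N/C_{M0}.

0.0420

Exit C_M = C_{M0}(1−X) = 6.55×0.172 = 1.127 kmol/m³.
Rates in a CSTR are evaluated at the outlet concentration: r_N = 0.0675×1.127^1.5 = 0.08072, r_P = 1.34×1.127 = 1.510.
Fraction of consumed M going to N: r_N/(r_N+r_P) = 0.05075.
C_N = 0.05075·C_{M0}·X = 0.05075×6.55×0.828 = 0.275 kmol/m³; Y_N = C_N/C_{M0} = 0.0420.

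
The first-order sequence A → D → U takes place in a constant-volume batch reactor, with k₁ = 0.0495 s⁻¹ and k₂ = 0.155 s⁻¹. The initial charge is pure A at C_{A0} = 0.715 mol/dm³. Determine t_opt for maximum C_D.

The intermediate peaks when r₁ = r₂, i.e. k₁e^(−k₁t) = k₂e^(−k₂t), giving t_opt = ln(k₂/k₁)/(k₂−k₁).
= ln(0.155/0.0495)/(0.155−0.0495) = ln(3.131)/0.1055 = 1.141/0.1055 = 10.8 s.

10.8 s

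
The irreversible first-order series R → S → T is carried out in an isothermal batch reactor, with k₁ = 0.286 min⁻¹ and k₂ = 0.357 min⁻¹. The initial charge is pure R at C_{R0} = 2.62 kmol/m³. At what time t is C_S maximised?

3.12 min

The intermediate peaks when r₁ = r₂, i.e. k₁e^(−k₁t) = k₂e^(−k₂t), giving t_opt = ln(k₂/k₁)/(k₂−k₁).
= ln(0.357/0.286)/(0.357−0.286) = ln(1.248)/0.07100 = 0.2217/0.07100 = 3.12 min.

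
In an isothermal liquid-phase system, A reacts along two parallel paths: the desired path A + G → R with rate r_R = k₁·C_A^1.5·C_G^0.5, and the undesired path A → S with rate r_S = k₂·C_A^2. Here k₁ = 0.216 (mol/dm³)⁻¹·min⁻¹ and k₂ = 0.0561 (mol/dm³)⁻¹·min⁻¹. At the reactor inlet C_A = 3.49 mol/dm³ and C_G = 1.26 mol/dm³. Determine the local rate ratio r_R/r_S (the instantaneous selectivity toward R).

2.31

S_{R/S} = r_R/r_S = (k₁·C_A^1.5·C_G^0.5)/(k₂·C_A^2) = (k₁/k₂)·C_A^-0.5·C_G^0.5.
= (0.216×3.490^1.5×1.260^0.5) / (0.0561×3.490^2) = 1.581/0.6833 = 2.31.
The undesired path is higher order in A, so low C_A (CSTR or dilute feed) favours R.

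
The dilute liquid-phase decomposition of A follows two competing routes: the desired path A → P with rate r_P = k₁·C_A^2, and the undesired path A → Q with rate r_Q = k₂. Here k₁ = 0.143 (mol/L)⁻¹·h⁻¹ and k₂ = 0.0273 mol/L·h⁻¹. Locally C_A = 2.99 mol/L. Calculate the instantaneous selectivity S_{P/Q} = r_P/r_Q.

S_{P/Q} = r_P/r_Q = (k₁·C_A^2)/(k₂) = (k₁/k₂)·C_A^2.
= (0.143×2.990^2) / (0.0273) = 1.278/0.02730 = 46.8.
Since the desired path is higher order in A, keeping C_A high (PFR or concentrated feed) favours P.

46.8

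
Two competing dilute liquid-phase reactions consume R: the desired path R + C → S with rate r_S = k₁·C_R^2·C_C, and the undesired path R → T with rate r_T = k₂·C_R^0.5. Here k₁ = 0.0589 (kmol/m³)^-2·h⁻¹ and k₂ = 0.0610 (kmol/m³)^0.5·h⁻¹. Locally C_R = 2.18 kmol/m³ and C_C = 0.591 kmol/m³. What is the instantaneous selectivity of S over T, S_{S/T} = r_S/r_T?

S_{S/T} = r_S/r_T = (k₁·C_R^2·C_C)/(k₂·C_R^0.5) = (k₁/k₂)·C_R^1.5·C_C.
= (0.0589×2.180^2×0.5910) / (0.0610×2.180^0.5) = 0.1654/0.09007 = 1.84.

1.84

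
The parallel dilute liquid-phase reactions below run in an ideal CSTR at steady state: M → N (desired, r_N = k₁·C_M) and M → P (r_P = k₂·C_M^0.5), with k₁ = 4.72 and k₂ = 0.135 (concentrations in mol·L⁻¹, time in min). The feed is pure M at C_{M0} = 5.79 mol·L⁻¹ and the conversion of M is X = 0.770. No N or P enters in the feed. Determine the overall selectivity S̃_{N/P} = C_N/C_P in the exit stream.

40.3

Exit C_M = C_{M0}(1−X) = 5.79×0.230 = 1.332 mol·L⁻¹.
In a CSTR the entire volume is at exit conditions, so r_N = 4.72×1.332 = 6.286 and r_P = 0.135×1.332^0.5 = 0.1558.
Overall selectivity = C_N/C_P = r_Nτ/(r_Pτ) = r_N/r_P = 40.3.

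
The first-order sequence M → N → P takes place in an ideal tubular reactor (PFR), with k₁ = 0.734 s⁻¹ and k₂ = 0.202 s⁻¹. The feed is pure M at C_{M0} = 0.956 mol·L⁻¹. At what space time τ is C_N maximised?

For first-order series the maximum of C_N occurs at τ_opt = ln(k₂/k₁)/(k₂−k₁).
= ln(0.202/0.734)/(0.202−0.734) = ln(0.2752)/-0.5320 = -1.290/-0.5320 = 2.43 s.

2.43 s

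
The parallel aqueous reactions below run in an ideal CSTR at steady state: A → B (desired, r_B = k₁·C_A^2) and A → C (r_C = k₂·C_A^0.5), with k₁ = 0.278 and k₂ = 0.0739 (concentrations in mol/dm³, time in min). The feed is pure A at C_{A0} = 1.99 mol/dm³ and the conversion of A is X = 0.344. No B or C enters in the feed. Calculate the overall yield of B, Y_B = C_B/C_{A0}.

0.292

Exit C_A = C_{A0}(1−X) = 1.99×0.656 = 1.305 mol/dm³.
Rates in a CSTR are evaluated at the outlet concentration: r_B = 0.278×1.305^2 = 0.4738, r_C = 0.0739×1.305^0.5 = 0.08444.
Fraction of consumed A going to B: r_B/(r_B+r_C) = 0.8487.
C_B = 0.8487·C_{A0}·X = 0.8487×1.99×0.344 = 0.581 mol/dm³; Y_B = C_B/C_{A0} = 0.292.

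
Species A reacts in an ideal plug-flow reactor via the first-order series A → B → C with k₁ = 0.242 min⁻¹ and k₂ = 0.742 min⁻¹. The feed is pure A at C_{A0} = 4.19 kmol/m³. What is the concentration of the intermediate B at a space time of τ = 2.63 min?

The intermediate concentration in a first-order A→B→C sequence is C_B = k₁C_{A0}(e^(−k₁τ) − e^(−k₂τ))/(k₂−k₁).
e^(−k₁τ) = e^(−0.242×2.63) = e^(−0.6365) = 0.5292; e^(−k₂τ) = e^(−1.951) = 0.1421.
C_B = 0.242×4.19/(0.742−0.242) × (0.5292−0.1421) = 2.028×0.3871 = 0.7850 kmol/m³.

0.785 kmol/m³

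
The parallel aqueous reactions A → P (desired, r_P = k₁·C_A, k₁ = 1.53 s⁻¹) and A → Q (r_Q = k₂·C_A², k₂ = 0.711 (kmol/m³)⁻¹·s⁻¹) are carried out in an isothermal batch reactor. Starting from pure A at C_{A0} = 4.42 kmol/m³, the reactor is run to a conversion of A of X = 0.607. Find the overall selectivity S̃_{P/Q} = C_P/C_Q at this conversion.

0.727

C_A = C_{A0}(1−X) = 1.737 kmol/m³.
Along a PFR/batch, dC_P/dC_A = −r_P/(r_P+r_Q) = −k₁/(k₁+k₂·C_A).
Integrating from C_{A0} to C_A: C_P = (1.53/0.711)·ln[(1.53+0.711·4.42)/(1.53+0.711·1.74)] = 2.152·ln(4.673/2.765) = 1.129 kmol/m³.
C_Q = (C_{A0}−C_A)−C_P = 1.554 kmol/m³; S̃_{P/Q} = 1.129/1.554 = 0.727.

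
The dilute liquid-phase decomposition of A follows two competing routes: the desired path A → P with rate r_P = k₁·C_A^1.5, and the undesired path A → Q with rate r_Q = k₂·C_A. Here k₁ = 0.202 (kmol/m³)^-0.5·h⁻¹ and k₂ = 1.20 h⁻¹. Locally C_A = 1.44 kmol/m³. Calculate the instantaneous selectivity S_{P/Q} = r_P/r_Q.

0.202

S_{P/Q} = r_P/r_Q = (k₁·C_A^1.5)/(k₂·C_A) = (k₁/k₂)·C_A^0.5.
= (0.202×1.440^1.5) / (1.20×1.440) = 0.3491/1.728 = 0.202.
Since the desired path is higher order in A, keeping C_A high (PFR or concentrated feed) favours P.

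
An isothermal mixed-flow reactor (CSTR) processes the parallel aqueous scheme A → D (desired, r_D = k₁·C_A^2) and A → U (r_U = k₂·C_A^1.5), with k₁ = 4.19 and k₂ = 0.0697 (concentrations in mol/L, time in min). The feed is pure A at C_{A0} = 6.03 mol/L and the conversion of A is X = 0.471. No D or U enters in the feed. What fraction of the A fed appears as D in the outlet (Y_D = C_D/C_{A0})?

0.467

Exit C_A = C_{A0}(1−X) = 6.03×0.529 = 3.190 mol/L.
A CSTR operates uniformly at the exit composition, giving r_D = 42.63 and r_U = 0.3971 (each k·C_A^n at C_A = 3.190).
Fraction of consumed A going to D: r_D/(r_D+r_U) = 0.9908.
C_D = 0.9908·C_{A0}·X = 0.9908×6.03×0.471 = 2.81 mol/L; Y_D = C_D/C_{A0} = 0.467.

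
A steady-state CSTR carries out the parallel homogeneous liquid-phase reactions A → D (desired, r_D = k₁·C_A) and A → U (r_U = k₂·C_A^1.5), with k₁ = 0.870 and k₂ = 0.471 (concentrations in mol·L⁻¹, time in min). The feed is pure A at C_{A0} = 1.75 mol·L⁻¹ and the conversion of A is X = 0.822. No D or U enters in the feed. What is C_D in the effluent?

1.10 mol·L⁻¹

Exit C_A = C_{A0}(1−X) = 1.75×0.178 = 0.3115 mol·L⁻¹.
A CSTR operates uniformly at the exit composition, giving r_D = 0.2710 and r_U = 0.08189 (each k·C_A^n at C_A = 0.3115).
Fraction of consumed A going to D: r_D/(r_D+r_U) = 0.7680.
C_D = 0.7680·C_{A0}·X = 0.7680×1.75×0.822 = 1.10 mol·L⁻¹.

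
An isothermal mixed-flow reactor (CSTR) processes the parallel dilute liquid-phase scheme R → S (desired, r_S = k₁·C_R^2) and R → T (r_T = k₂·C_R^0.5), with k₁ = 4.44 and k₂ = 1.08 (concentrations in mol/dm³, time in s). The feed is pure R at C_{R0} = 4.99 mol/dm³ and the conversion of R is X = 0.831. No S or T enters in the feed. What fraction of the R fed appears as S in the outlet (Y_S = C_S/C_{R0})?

Exit C_R = C_{R0}(1−X) = 4.99×0.169 = 0.8433 mol/dm³.
In a CSTR the entire volume is at exit conditions, so r_S = 4.44×0.8433^2 = 3.158 and r_T = 1.08×0.8433^0.5 = 0.9918.
Fraction of consumed R going to S: r_S/(r_S+r_T) = 0.7610.
C_S = 0.7610·C_{R0}·X = 0.7610×4.99×0.831 = 3.16 mol/dm³; Y_S = C_S/C_{R0} = 0.632.

0.632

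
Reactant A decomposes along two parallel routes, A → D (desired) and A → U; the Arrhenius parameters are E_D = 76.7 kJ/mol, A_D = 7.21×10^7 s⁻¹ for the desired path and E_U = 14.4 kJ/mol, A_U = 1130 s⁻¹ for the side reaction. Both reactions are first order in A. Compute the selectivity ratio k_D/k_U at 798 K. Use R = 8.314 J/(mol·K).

With equal orders, S_{D/U} = k_D/k_U = (A_D/A_U)·exp[(E_U−E_D)/(RT)].
(E_U−E_D)/(RT) = (14.4−76.7)×10³/(8.314×798) = -62300/6635 = -9.390.
k_D/k_U = (7.21×10^7/1130)·exp(-9.390) = 63805 × 8.354×10^-5 = 5.33.

5.33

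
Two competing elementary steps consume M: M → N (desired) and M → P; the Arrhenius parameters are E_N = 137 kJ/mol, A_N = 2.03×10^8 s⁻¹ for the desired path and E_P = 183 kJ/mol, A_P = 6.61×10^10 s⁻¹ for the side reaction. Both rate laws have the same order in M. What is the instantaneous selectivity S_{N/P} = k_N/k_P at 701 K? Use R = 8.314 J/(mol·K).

Since both paths have the same order in M, the concentration cancels and S_{N/P} = k_N/k_P = (A_N/A_P)·exp[(E_P−E_N)/(RT)].
(E_P−E_N)/(RT) = (183−137)×10³/(8.314×701) = 46000/5828 = 7.893.
k_N/k_P = (2.03×10^8/6.61×10^10)·exp(7.893) = 0.003071 × 2678 = 8.22.

8.22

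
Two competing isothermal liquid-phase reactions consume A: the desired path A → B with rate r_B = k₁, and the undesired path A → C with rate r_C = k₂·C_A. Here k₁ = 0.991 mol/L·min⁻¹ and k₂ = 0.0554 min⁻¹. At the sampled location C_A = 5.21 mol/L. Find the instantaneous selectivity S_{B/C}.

3.43

S_{B/C} = r_B/r_C = (k₁)/(k₂·C_A) = (k₁/k₂)·C_A⁻¹.
= (0.991) / (0.0554×5.210) = 0.9910/0.2886 = 3.43.
The undesired path is higher order in A, so low C_A (CSTR or dilute feed) favours B.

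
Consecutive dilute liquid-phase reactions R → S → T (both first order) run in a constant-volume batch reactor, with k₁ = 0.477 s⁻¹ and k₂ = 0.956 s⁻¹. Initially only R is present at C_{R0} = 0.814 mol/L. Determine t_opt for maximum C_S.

1.45 s

Setting dC_S/dt = 0 gives t_opt = ln(k₂/k₁)/(k₂−k₁).
= ln(0.956/0.477)/(0.956−0.477) = ln(2.004)/0.4790 = 0.6952/0.4790 = 1.45 s.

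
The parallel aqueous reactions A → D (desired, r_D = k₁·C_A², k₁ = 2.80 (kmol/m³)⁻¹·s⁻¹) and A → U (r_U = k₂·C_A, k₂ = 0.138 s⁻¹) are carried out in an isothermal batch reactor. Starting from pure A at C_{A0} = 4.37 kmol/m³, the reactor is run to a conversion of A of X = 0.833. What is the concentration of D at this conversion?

C_A = C_{A0}(1−X) = 0.7298 kmol/m³.
Along a PFR/batch, dC_U/dC_A = −r_U/(r_D+r_U) = −k₂/(k₂+k₁·C_A).
Integrating from C_{A0} to C_A: C_U = (0.138/2.80)·ln[(0.138+2.80·4.37)/(0.138+2.80·0.730)] = 0.04929·ln(12.37/2.181) = 0.08554 kmol/m³.
Then C_D = (C_{A0}−C_A) − C_U = 3.640 − 0.08554 = 3.555 kmol/m³.

3.55 kmol/m³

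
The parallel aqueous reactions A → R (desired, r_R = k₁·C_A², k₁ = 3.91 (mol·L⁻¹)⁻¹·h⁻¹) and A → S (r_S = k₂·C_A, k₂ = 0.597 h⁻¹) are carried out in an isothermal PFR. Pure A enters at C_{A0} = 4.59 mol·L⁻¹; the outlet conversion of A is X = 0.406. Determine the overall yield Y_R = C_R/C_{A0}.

C_A = C_{A0}(1−X) = 2.726 mol·L⁻¹.
Along a PFR/batch, dC_S/dC_A = −r_S/(r_R+r_S) = −k₂/(k₂+k₁·C_A).
Integrating from C_{A0} to C_A: C_S = (0.597/3.91)·ln[(0.597+3.91·4.59)/(0.597+3.91·2.73)] = 0.1527·ln(18.54/11.26) = 0.07621 mol·L⁻¹.
Then C_R = (C_{A0}−C_A) − C_S = 1.864 − 0.07621 = 1.787 mol·L⁻¹.
Y_R = C_R/C_{A0} = 1.787/4.59 = 0.389.

0.389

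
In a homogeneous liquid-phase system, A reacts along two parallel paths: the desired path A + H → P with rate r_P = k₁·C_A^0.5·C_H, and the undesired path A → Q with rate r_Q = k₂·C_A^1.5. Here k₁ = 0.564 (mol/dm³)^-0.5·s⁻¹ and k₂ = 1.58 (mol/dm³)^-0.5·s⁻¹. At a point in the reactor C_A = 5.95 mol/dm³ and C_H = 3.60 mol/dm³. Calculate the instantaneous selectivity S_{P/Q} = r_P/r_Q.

0.216

S_{P/Q} = r_P/r_Q = (k₁·C_A^0.5·C_H)/(k₂·C_A^1.5) = (k₁/k₂)·C_A⁻¹·C_H.
= (0.564×5.950^0.5×3.600) / (1.58×5.950^1.5) = 4.953/22.93 = 0.216.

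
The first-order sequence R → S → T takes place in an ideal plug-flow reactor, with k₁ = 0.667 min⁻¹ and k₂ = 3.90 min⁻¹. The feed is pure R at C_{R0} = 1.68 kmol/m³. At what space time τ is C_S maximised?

0.546 min

Setting dC_S/dτ = 0 gives τ_opt = ln(k₂/k₁)/(k₂−k₁).
= ln(3.90/0.667)/(3.90−0.667) = ln(5.847)/3.233 = 1.766/3.233 = 0.546 min.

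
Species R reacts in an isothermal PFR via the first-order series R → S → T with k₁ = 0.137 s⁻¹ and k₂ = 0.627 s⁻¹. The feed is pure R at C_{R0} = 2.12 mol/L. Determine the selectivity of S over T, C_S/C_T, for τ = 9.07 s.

0.126

Solving the coupled first-order balances gives C_S(τ) = [k₁/(k₂−k₁)]·C_{R0}·(e^(−k₁τ) − e^(−k₂τ)).
e^(−k₁τ) = e^(−0.137×9.07) = e^(−1.243) = 0.2886; e^(−k₂τ) = e^(−5.687) = 0.003390.
C_S = 0.137×2.12/(0.627−0.137) × (0.2886−0.003390) = 0.5927×0.2852 = 0.1691 mol/L.
C_R = C_{R0}e^(−k₁τ) = 0.6119 mol/L, so C_T = C_{R0}−C_R−C_S = 1.339 mol/L; C_S/C_T = 0.126.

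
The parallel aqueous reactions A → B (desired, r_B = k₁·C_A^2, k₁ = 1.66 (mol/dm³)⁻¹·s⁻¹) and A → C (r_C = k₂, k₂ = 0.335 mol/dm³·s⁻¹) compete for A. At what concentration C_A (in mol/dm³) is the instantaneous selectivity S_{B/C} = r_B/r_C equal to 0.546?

S_{B/C} = (k₁/k₂)·C_A^2 ⇒ C_A = (S·k₂/k₁)^(0.5).
= (0.546×0.335/1.66)^(0.5) = (0.1102)^(0.5) = 0.332 mol/dm³.

0.332 mol/dm³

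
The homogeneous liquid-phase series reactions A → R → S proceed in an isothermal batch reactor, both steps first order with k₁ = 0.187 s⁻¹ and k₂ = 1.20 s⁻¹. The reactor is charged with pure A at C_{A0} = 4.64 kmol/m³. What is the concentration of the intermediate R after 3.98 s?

0.400 kmol/m³

The intermediate concentration in a first-order A→B→C sequence is C_R = k₁C_{A0}(e^(−k₁t) − e^(−k₂t))/(k₂−k₁).
e^(−k₁t) = e^(−0.187×3.98) = e^(−0.7443) = 0.4751; e^(−k₂t) = e^(−4.776) = 0.008430.
C_R = 0.187×4.64/(1.20−0.187) × (0.4751−0.008430) = 0.8565×0.4667 = 0.3997 kmol/m³.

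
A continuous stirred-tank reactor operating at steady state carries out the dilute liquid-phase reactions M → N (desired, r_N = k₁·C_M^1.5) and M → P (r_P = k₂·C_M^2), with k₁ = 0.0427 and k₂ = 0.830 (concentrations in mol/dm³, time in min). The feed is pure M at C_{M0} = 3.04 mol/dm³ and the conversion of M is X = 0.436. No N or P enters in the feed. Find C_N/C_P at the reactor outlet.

Exit C_M = C_{M0}(1−X) = 3.04×0.564 = 1.715 mol/dm³.
In a CSTR the entire volume is at exit conditions, so r_N = 0.0427×1.715^1.5 = 0.09586 and r_P = 0.830×1.715^2 = 2.440.
Overall selectivity = C_N/C_P = r_Nτ/(r_Pτ) = r_N/r_P = 0.0393.

0.0393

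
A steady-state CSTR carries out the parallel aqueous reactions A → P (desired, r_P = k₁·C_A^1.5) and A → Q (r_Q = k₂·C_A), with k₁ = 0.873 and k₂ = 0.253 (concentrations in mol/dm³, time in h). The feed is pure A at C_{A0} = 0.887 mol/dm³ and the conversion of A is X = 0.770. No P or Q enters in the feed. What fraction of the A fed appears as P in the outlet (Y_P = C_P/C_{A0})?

0.469

Exit C_A = C_{A0}(1−X) = 0.887×0.230 = 0.2040 mol/dm³.
Rates in a CSTR are evaluated at the outlet concentration: r_P = 0.873×0.2040^1.5 = 0.08044, r_Q = 0.253×0.2040 = 0.05161.
Fraction of consumed A going to P: r_P/(r_P+r_Q) = 0.6092.
C_P = 0.6092·C_{A0}·X = 0.6092×0.887×0.770 = 0.416 mol/dm³; Y_P = C_P/C_{A0} = 0.469.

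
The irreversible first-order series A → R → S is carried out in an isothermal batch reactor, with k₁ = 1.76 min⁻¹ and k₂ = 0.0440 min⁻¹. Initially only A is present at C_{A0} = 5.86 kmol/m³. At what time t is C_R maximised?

2.15 min

The intermediate peaks when r₁ = r₂, i.e. k₁e^(−k₁t) = k₂e^(−k₂t), giving t_opt = ln(k₂/k₁)/(k₂−k₁).
= ln(0.0440/1.76)/(0.0440−1.76) = ln(0.02500)/-1.716 = -3.689/-1.716 = 2.15 min.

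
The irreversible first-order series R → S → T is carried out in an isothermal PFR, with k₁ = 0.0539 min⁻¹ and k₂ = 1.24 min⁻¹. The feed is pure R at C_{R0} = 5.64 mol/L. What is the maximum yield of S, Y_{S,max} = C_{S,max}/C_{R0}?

At the optimum, C_{S,max}/C_{R0} = (k₁/k₂)^[k₂/(k₂−k₁)].
= (0.0539/1.24)^(1.24/(1.24−0.0539)) = (0.04347)^(1.045) = 0.03769.

0.0377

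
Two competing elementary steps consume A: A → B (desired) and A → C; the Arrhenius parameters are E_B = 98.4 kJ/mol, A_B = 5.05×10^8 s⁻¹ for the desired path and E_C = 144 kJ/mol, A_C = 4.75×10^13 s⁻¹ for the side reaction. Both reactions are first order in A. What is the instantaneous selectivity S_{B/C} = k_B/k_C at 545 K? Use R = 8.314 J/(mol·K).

k_B/k_C = (A_B/A_C)·exp[−(E_B−E_C)/(RT)] = (A_B/A_C)·exp[(E_C−E_B)/(RT)].
(E_C−E_B)/(RT) = (144−98.4)×10³/(8.314×545) = 45600/4531 = 10.06.
k_B/k_C = (5.05×10^8/4.75×10^13)·exp(10.06) = 1.063×10^-5 × 23476 = 0.250.
Since E_B < E_C, lowering the temperature improves selectivity toward B.

0.250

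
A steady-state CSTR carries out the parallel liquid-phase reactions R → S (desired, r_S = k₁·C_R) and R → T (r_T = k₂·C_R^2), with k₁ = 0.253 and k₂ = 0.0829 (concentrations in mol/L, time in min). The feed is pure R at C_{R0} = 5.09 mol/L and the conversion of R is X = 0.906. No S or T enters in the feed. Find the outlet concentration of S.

Exit C_R = C_{R0}(1−X) = 5.09×0.0940 = 0.4785 mol/L.
A CSTR operates uniformly at the exit composition, giving r_S = 0.1211 and r_T = 0.01898 (each k·C_R^n at C_R = 0.4785).
Fraction of consumed R going to S: r_S/(r_S+r_T) = 0.8645.
C_S = 0.8645·C_{R0}·X = 0.8645×5.09×0.906 = 3.99 mol/L.

3.99 mol/L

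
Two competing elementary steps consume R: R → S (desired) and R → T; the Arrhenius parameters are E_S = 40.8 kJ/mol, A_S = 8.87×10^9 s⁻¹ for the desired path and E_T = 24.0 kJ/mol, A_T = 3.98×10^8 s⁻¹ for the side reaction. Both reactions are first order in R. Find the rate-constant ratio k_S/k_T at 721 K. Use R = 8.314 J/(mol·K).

1.35

With equal orders, S_{S/T} = k_S/k_T = (A_S/A_T)·exp[(E_T−E_S)/(RT)].
(E_T−E_S)/(RT) = (24.0−40.8)×10³/(8.314×721) = -16800/5994 = -2.803.
k_S/k_T = (8.87×10^9/3.98×10^8)·exp(-2.803) = 22.29 × 0.06065 = 1.35.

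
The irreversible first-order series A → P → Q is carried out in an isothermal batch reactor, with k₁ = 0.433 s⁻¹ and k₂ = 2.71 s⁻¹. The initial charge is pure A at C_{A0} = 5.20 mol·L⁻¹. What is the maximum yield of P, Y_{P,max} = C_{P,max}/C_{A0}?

Evaluating C_P at t_opt = ln(k₂/k₁)/(k₂−k₁) gives C_{P,max}/C_{A0} = (k₁/k₂)^[k₂/(k₂−k₁)].
= (0.433/2.71)^(2.71/(2.71−0.433)) = (0.1598)^(1.190) = 0.1127.

0.113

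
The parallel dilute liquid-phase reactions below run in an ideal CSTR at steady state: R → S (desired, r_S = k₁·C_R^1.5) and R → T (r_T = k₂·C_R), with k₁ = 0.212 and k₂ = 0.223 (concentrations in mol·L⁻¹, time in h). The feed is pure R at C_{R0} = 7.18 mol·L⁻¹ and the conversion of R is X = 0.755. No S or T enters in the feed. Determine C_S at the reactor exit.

3.02 mol·L⁻¹

Exit C_R = C_{R0}(1−X) = 7.18×0.245 = 1.759 mol·L⁻¹.
Rates in a CSTR are evaluated at the outlet concentration: r_S = 0.212×1.759^1.5 = 0.4946, r_T = 0.223×1.759 = 0.3923.
Fraction of consumed R going to S: r_S/(r_S+r_T) = 0.5577.
C_S = 0.5577·C_{R0}·X = 0.5577×7.18×0.755 = 3.02 mol·L⁻¹.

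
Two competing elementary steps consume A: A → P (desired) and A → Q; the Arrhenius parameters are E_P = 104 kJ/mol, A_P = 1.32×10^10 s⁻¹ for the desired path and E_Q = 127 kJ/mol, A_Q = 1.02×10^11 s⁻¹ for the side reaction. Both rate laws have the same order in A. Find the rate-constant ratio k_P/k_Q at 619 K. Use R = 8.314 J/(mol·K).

With equal orders, S_{P/Q} = k_P/k_Q = (A_P/A_Q)·exp[(E_Q−E_P)/(RT)].
(E_Q−E_P)/(RT) = (127−104)×10³/(8.314×619) = 23000/5146 = 4.469.
k_P/k_Q = (1.32×10^10/1.02×10^11)·exp(4.469) = 0.1294 × 87.28 = 11.3.
Since E_P < E_Q, lowering the temperature improves selectivity toward P.

11.3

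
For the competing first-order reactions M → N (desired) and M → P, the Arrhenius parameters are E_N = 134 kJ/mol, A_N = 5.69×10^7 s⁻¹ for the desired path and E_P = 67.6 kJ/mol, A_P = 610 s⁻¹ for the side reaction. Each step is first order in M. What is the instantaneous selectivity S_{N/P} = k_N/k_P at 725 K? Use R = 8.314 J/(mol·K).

k_N/k_P = (A_N/A_P)·exp[−(E_N−E_P)/(RT)] = (A_N/A_P)·exp[(E_P−E_N)/(RT)].
(E_P−E_N)/(RT) = (67.6−134)×10³/(8.314×725) = -66400/6028 = -11.02.
k_N/k_P = (5.69×10^7/610)·exp(-11.02) = 93279 × 1.644×10^-5 = 1.53.
Since E_N > E_P, raising the temperature improves selectivity toward N.

1.53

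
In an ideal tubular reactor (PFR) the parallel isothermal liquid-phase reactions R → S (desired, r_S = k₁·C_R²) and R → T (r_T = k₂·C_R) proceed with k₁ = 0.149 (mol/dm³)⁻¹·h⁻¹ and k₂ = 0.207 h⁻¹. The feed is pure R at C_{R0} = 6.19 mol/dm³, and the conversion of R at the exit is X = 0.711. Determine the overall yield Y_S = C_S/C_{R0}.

C_R = C_{R0}(1−X) = 1.789 mol/dm³.
Along a PFR/batch, dC_T/dC_R = −r_T/(r_S+r_T) = −k₂/(k₂+k₁·C_R).
Integrating from C_{R0} to C_R: C_T = (0.207/0.149)·ln[(0.207+0.149·6.19)/(0.207+0.149·1.79)] = 1.389·ln(1.129/0.4735) = 1.207 mol/dm³.
Then C_S = (C_{R0}−C_R) − C_T = 4.401 − 1.207 = 3.194 mol/dm³.
Y_S = C_S/C_{R0} = 3.194/6.19 = 0.516.

0.516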